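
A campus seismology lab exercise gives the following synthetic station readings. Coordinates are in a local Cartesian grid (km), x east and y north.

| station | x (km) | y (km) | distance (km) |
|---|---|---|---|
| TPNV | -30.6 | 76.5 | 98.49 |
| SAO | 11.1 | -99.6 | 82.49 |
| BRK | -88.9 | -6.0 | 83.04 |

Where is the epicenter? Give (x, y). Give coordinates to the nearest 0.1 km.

Circle about each station: (x + 30.6)² + (y − 76.5)² = 98.49²; (x − 11.1)² + (y + 99.6)² = 82.49²; (x + 88.9)² + (y + 6.0)² = 83.04².
Subtracting the TPNV equation from the SAO and BRK equations removes the quadratic terms:
83.4 x − 352.2 y = 6150.44
-116.6 x − 165.0 y = 3955.24
Solving the 2×2 system: x ≈ -6.9, y ≈ -19.1 km.

x ≈ -6.9 km, y ≈ -19.1 km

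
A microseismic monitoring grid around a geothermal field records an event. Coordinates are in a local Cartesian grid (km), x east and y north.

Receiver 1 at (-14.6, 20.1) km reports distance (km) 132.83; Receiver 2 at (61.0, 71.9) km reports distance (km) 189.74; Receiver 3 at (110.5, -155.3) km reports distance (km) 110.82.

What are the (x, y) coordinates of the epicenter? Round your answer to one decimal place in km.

Circle about each station: (x + 14.6)² + (y − 20.1)² = 132.83²; (x − 61.0)² + (y − 71.9)² = 189.74²; (x − 110.5)² + (y + 155.3)² = 110.82².
Subtracting the Receiver 1 equation from the Receiver 2 and Receiver 3 equations removes the quadratic terms:
151.2 x + 103.6 y = -10084.02
250.2 x − 350.8 y = 41073.91
Solving the 2×2 system: x ≈ 9.1, y ≈ -110.6 km.

9.1 km east, -110.6 km north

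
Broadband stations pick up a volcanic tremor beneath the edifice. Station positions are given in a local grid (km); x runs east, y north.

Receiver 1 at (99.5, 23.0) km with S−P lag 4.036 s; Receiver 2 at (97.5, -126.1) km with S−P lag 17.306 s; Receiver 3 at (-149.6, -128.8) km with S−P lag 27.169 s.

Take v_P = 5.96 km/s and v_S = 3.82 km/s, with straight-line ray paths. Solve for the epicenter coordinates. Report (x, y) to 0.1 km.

72.4 km east, 56.3 km north

Distance from S−P lag: d = Δt · v_P v_S / (v_P − v_S) = Δt · (5.96·3.82)/(5.96−3.82) ≈ 10.6389·Δt.
So d_Receiver 1 = 42.94, d_Receiver 2 = 184.12, d_Receiver 3 = 289.05 km.
Circle about each station: (x − 99.5)² + (y − 23.0)² = 42.94²; (x − 97.5)² + (y + 126.1)² = 184.12²; (x + 149.6)² + (y + 128.8)² = 289.05².
Subtracting the Receiver 1 equation from the Receiver 2 and Receiver 3 equations removes the quadratic terms:
-4.0 x − 298.2 y = -17078.12
-498.2 x − 303.6 y = -53165.71
Solving the 2×2 system: x ≈ 72.4, y ≈ 56.3 km.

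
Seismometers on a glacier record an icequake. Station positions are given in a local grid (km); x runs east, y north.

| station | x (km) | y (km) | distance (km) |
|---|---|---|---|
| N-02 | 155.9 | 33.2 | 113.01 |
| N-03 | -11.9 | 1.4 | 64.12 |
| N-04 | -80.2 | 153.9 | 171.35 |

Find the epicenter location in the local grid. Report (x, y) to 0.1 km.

42.9 km east, 34.7 km north

Circle about each station: (x − 155.9)² + (y − 33.2)² = 113.01²; (x + 11.9)² + (y − 1.4)² = 64.12²; (x + 80.2)² + (y − 153.9)² = 171.35².
Subtracting pairs of circle equations eliminates x²+y² and gives linear equations (the radical axes):
-335.6 x − 63.6 y = -16603.59
-472.2 x + 241.4 y = -11879.36
Solving the 2×2 system: x ≈ 42.9, y ≈ 34.7 km.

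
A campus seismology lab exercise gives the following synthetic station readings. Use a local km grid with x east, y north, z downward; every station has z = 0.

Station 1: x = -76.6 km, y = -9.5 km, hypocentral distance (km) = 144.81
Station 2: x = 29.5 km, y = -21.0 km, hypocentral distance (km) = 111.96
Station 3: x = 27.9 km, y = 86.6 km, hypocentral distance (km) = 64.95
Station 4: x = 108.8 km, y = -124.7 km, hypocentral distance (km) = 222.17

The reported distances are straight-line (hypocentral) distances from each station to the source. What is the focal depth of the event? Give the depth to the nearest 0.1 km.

Each station gives a sphere (x−x_i)² + (y−y_i)² + z² = d_i² (stations at z=0).
Subtracting the Station 1 sphere from Station 2 and Station 3: z² cancels, leaving linear equations in x and y:
212.2 x − 23.0 y = 3788.33
209.0 x + 192.2 y = 19071.59
Solving: x ≈ 25.592, y ≈ 71.399 km (keep extra digits for the depth step; rounded: 25.6, 71.4).
Then from the Station 1 sphere: z² = 144.81² − (x + 76.6)² − (y + 9.5)² with x = 25.592, y = 71.399, so z ≈ 63.104 ≈ 63.1 km.

z ≈ 63.1 km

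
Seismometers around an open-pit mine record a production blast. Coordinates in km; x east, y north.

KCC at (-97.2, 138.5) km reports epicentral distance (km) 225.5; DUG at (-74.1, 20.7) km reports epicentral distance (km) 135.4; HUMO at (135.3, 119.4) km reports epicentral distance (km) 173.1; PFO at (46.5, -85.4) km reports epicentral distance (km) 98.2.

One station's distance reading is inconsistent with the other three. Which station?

Solve using three stations at a time. Using KCC, DUG, HUMO (subtract circle equations pairwise → linear system) gives (x, y) ≈ (50.8, -31.7).
Distances from that point to each station vs reported:
  KCC: calculated 225.5 vs reported 225.5 → residual 0.0 km
  DUG: calculated 135.4 vs reported 135.4 → residual 0.0 km
  HUMO: calculated 173.1 vs reported 173.1 → residual 0.0 km
  PFO: calculated 53.9 vs reported 98.2 → residual 44.3 km
KCC, DUG, HUMO are mutually consistent (residuals ≈ 0); PFO is off by 44.3 km.

PFO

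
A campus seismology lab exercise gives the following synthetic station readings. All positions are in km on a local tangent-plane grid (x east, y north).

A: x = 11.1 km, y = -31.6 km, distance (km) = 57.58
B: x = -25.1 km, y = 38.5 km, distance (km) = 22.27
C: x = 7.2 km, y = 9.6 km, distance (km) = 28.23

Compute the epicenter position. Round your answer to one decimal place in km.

Circle about each station: (x − 11.1)² + (y + 31.6)² = 57.58²; (x + 25.1)² + (y − 38.5)² = 22.27²; (x − 7.2)² + (y − 9.6)² = 28.23².
Subtracting pairs of circle equations eliminates x²+y² and gives linear equations (the radical axes):
-72.4 x + 140.2 y = 3809.99
-7.8 x + 82.4 y = 1540.75
Solving the 2×2 system: x ≈ -20.1, y ≈ 16.8 km.

(-20.1, 16.8)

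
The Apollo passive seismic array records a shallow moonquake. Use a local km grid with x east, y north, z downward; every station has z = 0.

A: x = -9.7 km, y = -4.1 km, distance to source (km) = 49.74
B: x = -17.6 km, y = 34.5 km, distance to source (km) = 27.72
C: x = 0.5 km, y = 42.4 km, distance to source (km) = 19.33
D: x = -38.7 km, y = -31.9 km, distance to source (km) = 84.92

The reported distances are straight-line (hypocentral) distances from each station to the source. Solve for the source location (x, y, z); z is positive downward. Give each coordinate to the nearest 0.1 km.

Each station gives a sphere (x−x_i)² + (y−y_i)² + z² = d_i² (stations at z=0).
Subtracting the A sphere from B and C: z² cancels, leaving linear equations in x and y:
-15.8 x + 77.2 y = 3094.78
20.4 x + 93.0 y = 3787.53
Solving: x ≈ 1.505, y ≈ 40.396 km (keep extra digits for the depth step; rounded: 1.5, 40.4).
Then from the A sphere: z² = 49.74² − (x + 9.7)² − (y + 4.1)² with x = 1.505, y = 40.396, so z ≈ 19.200 ≈ 19.2 km.

x ≈ 1.5 km, y ≈ 40.4 km, depth ≈ 19.2 km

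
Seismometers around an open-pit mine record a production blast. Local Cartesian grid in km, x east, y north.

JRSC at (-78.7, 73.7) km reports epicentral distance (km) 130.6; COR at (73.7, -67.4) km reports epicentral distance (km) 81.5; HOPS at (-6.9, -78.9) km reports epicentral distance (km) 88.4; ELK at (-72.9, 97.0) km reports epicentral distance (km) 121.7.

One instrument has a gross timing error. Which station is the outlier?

Solve using three stations at a time. Using JRSC, COR, HOPS (subtract circle equations pairwise → linear system) gives (x, y) ≈ (30.0, 1.4).
Distances from that point to each station vs reported:
  JRSC: calculated 130.6 vs reported 130.6 → residual 0.0 km
  COR: calculated 81.5 vs reported 81.5 → residual 0.0 km
  HOPS: calculated 88.4 vs reported 88.4 → residual 0.0 km
  ELK: calculated 140.5 vs reported 121.7 → residual 18.8 km
JRSC, COR, HOPS are mutually consistent (residuals ≈ 0); ELK is off by 18.8 km.

ELK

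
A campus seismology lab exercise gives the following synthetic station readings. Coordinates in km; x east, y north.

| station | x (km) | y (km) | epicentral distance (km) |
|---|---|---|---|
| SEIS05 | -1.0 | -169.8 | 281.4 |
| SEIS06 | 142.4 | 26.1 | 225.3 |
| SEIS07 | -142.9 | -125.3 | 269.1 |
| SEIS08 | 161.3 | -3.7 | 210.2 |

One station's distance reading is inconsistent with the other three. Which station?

Solve using three stations at a time. Using SEIS05, SEIS07, SEIS08 (subtract circle equations pairwise → linear system) gives (x, y) ≈ (-14.7, 111.2).
Distances from that point to each station vs reported:
  SEIS05: calculated 281.4 vs reported 281.4 → residual 0.0 km
  SEIS06: calculated 178.6 vs reported 225.3 → residual 46.7 km
  SEIS07: calculated 269.1 vs reported 269.1 → residual 0.0 km
  SEIS08: calculated 210.2 vs reported 210.2 → residual 0.0 km
SEIS05, SEIS07, SEIS08 are mutually consistent (residuals ≈ 0); SEIS06 is off by 46.7 km.

SEIS06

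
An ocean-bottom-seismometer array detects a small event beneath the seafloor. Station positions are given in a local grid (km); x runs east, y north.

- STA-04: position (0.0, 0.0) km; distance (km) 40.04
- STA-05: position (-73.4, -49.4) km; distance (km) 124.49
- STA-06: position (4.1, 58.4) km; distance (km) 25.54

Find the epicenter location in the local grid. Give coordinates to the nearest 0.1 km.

(16.9, 36.3)

Circle about each station: x² + y² = 40.04²; (x + 73.4)² + (y + 49.4)² = 124.49²; (x − 4.1)² + (y − 58.4)² = 25.54².
Subtracting pairs of circle equations eliminates x²+y² and gives linear equations (the radical axes):
-146.8 x − 98.8 y = -6066.64
8.2 x + 116.8 y = 4378.28
Solving the 2×2 system: x ≈ 16.9, y ≈ 36.3 km.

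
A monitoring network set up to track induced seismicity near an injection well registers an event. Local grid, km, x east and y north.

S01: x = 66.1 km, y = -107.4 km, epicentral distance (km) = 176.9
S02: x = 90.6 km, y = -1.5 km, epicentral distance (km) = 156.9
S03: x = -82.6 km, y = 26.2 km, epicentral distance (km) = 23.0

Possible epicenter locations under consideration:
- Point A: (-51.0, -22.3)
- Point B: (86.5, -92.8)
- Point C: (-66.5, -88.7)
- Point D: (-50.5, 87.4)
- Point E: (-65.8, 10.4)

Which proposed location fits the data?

Point E

For each candidate, compare |candidate − station| to the reported distance:
Point A: residuals S01 32.1, S02 13.8, S03 34.9 → max 34.9 km
Point B: residuals S01 151.8, S02 65.5, S03 183.8 → max 183.8 km
Point C: residuals S01 43.0, S02 22.8, S03 93.0 → max 93.0 km
Point D: residuals S01 50.1, S02 9.9, S03 46.1 → max 50.1 km
Point E: residuals S01 0.1, S02 0.0, S03 0.1 → max 0.1 km
Only Point E has all residuals ≈ 0.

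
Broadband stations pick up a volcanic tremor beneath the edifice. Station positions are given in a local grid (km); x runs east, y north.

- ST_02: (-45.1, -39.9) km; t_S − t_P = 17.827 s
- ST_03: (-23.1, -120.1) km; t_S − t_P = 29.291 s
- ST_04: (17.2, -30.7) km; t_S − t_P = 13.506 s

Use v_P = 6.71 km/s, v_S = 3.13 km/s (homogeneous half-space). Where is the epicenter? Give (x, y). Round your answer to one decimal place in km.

(11.1, 48.3)

Distance from S−P lag: d = Δt · v_P v_S / (v_P − v_S) = Δt · (6.71·3.13)/(6.71−3.13) ≈ 5.8666·Δt.
So d_ST_02 = 104.58, d_ST_03 = 171.84, d_ST_04 = 79.23 km.
Circle about each station: (x + 45.1)² + (y + 39.9)² = 104.58²; (x + 23.1)² + (y + 120.1)² = 171.84²; (x − 17.2)² + (y + 30.7)² = 79.23².
Subtracting the ST_02 equation from the ST_03 and ST_04 equations removes the quadratic terms:
44.0 x − 160.4 y = -7260.41
124.6 x + 18.4 y = 2271.89
Solving the 2×2 system: x ≈ 11.1, y ≈ 48.3 km.
Check against ST_02 (with the unrounded x, y): √((x + 45.1)²+(y + 39.9)²) = 104.59 ≈ 104.58 km. ✓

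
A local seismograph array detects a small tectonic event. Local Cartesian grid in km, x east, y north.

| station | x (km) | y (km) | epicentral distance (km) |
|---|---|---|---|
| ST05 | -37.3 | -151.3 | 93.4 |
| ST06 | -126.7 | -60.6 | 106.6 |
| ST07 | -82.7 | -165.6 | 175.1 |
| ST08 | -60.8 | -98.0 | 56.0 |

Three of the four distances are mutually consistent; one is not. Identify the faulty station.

Solve using three stations at a time. Using ST05, ST06, ST08 (subtract circle equations pairwise → linear system) gives (x, y) ≈ (-20.1, -59.5).
Distances from that point to each station vs reported:
  ST05: calculated 93.5 vs reported 93.4 → residual 0.1 km
  ST06: calculated 106.6 vs reported 106.6 → residual 0.0 km
  ST07: calculated 123.3 vs reported 175.1 → residual 51.8 km
  ST08: calculated 56.1 vs reported 56.0 → residual 0.1 km
ST05, ST06, ST08 are mutually consistent (residuals ≈ 0); ST07 is off by 51.8 km.

ST07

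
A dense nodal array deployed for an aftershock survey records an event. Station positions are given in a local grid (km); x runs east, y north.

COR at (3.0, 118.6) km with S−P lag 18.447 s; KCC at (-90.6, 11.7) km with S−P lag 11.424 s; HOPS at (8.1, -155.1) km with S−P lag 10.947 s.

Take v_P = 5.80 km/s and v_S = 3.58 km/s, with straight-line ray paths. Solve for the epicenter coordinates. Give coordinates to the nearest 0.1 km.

x ≈ -6.1 km, y ≈ -53.7 km

Distance from S−P lag: d = Δt · v_P v_S / (v_P − v_S) = Δt · (5.80·3.58)/(5.80−3.58) ≈ 9.3532·Δt.
So d_COR = 172.54, d_KCC = 106.85, d_HOPS = 102.39 km.
Circle about each station: (x − 3.0)² + (y − 118.6)² = 172.54²; (x + 90.6)² + (y − 11.7)² = 106.85²; (x − 8.1)² + (y + 155.1)² = 102.39².
Subtracting pairs of circle equations eliminates x²+y² and gives linear equations (the radical axes):
-187.2 x − 213.8 y = 12623.42
10.2 x − 547.4 y = 29333.00
Solving the 2×2 system: x ≈ -6.1, y ≈ -53.7 km.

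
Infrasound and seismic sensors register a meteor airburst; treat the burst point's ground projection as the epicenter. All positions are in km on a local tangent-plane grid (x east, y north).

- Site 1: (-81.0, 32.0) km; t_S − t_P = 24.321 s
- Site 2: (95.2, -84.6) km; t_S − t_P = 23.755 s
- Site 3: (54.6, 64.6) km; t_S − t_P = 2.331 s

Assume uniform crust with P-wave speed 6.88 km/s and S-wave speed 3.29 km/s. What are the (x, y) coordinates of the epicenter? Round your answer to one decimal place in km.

Distance from S−P lag: d = Δt · v_P v_S / (v_P − v_S) = Δt · (6.88·3.29)/(6.88−3.29) ≈ 6.3051·Δt.
So d_Site 1 = 153.35, d_Site 2 = 149.78, d_Site 3 = 14.70 km.
Circle about each station: (x + 81.0)² + (y − 32.0)² = 153.35²; (x − 95.2)² + (y + 84.6)² = 149.78²; (x − 54.6)² + (y − 64.6)² = 14.70².
Subtracting pairs of circle equations eliminates x²+y² and gives linear equations (the radical axes):
352.4 x − 233.2 y = 9717.37
271.2 x + 65.2 y = 22869.45
Solving the 2×2 system: x ≈ 69.2, y ≈ 62.9 km.

69.2 km east, 62.9 km north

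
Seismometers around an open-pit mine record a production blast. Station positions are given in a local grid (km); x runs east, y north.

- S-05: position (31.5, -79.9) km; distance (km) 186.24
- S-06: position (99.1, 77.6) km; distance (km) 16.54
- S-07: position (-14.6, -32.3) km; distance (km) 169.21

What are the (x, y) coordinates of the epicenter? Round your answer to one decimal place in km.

x ≈ 97.9 km, y ≈ 94.1 km

Circle about each station: (x − 31.5)² + (y + 79.9)² = 186.24²; (x − 99.1)² + (y − 77.6)² = 16.54²; (x + 14.6)² + (y + 32.3)² = 169.21².
Subtracting the S-05 equation from the S-06 and S-07 equations removes the quadratic terms:
135.2 x + 315.0 y = 42878.08
-92.2 x + 95.2 y = -66.50
Solving the 2×2 system: x ≈ 97.9, y ≈ 94.1 km.
Check against S-05 (with the unrounded x, y): √((x − 31.5)²+(y + 79.9)²) = 186.24 ≈ 186.24 km. ✓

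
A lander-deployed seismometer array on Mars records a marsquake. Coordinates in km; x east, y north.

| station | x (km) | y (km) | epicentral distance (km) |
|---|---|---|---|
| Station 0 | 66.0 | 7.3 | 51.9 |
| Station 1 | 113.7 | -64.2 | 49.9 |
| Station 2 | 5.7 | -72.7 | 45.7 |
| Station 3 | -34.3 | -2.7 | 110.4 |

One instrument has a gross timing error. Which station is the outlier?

Station 2

Solve using three stations at a time. Using Station 0, Station 1, Station 3 (subtract circle equations pairwise → linear system) gives (x, y) ≈ (67.9, -44.5).
Distances from that point to each station vs reported:
  Station 0: calculated 51.9 vs reported 51.9 → residual 0.0 km
  Station 1: calculated 49.9 vs reported 49.9 → residual 0.0 km
  Station 2: calculated 68.2 vs reported 45.7 → residual 22.5 km
  Station 3: calculated 110.4 vs reported 110.4 → residual 0.0 km
Station 0, Station 1, Station 3 are mutually consistent (residuals ≈ 0); Station 2 is off by 22.5 km.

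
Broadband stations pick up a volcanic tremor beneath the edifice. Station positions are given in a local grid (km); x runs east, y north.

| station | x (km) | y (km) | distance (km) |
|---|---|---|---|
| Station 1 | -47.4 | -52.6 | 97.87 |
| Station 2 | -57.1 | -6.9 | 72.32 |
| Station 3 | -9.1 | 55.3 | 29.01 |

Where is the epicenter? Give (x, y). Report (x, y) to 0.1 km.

(5.1, 30.0)

Circle about each station: (x + 47.4)² + (y + 52.6)² = 97.87²; (x + 57.1)² + (y + 6.9)² = 72.32²; (x + 9.1)² + (y − 55.3)² = 29.01².
Subtracting pairs of circle equations eliminates x²+y² and gives linear equations (the radical axes):
-19.4 x + 91.4 y = 2642.85
76.6 x + 215.8 y = 6864.34
Solving the 2×2 system: x ≈ 5.1, y ≈ 30.0 km.
Check against Station 1 (with the unrounded x, y): √((x + 47.4)²+(y + 52.6)²) = 97.87 ≈ 97.87 km. ✓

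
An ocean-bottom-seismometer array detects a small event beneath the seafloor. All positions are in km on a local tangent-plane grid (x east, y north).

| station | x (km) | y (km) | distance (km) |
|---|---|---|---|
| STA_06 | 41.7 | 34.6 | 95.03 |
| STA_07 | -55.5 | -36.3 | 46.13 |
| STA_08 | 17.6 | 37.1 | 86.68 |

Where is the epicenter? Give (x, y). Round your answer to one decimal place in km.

Circle about each station: (x − 41.7)² + (y − 34.6)² = 95.03²; (x + 55.5)² + (y + 36.3)² = 46.13²; (x − 17.6)² + (y − 37.1)² = 86.68².
Subtracting the STA_06 equation from the STA_07 and STA_08 equations removes the quadratic terms:
-194.4 x − 141.8 y = 8364.61
-48.2 x + 5.0 y = 267.40
Solving the 2×2 system: x ≈ -10.2, y ≈ -45.0 km.

(-10.2, -45.0)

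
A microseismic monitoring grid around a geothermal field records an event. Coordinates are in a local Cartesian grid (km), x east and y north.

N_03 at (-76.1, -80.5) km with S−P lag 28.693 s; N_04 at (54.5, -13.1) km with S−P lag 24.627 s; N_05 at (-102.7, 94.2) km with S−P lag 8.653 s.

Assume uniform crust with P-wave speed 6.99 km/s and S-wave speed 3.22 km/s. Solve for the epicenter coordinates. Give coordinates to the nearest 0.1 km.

Distance from S−P lag: d = Δt · v_P v_S / (v_P − v_S) = Δt · (6.99·3.22)/(6.99−3.22) ≈ 5.9702·Δt.
So d_N_03 = 171.30, d_N_04 = 147.03, d_N_05 = 51.66 km.
Circle about each station: (x + 76.1)² + (y + 80.5)² = 171.30²; (x − 54.5)² + (y + 13.1)² = 147.03²; (x + 102.7)² + (y − 94.2)² = 51.66².
Subtracting the N_03 equation from the N_04 and N_05 equations removes the quadratic terms:
261.2 x + 134.8 y = -1403.73
-53.2 x + 349.4 y = 33824.40
Solving the 2×2 system: x ≈ -51.3, y ≈ 89.0 km.
Check against N_03 (with the unrounded x, y): √((x + 76.1)²+(y + 80.5)²) = 171.30 ≈ 171.30 km. ✓

x ≈ -51.3 km, y ≈ 89.0 km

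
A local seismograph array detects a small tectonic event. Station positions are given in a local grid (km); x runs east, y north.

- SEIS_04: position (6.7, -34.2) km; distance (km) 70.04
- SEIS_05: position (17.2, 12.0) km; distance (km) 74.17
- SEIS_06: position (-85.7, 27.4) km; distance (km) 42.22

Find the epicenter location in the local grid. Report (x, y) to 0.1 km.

-55.6 km east, -2.2 km north

Circle about each station: (x − 6.7)² + (y + 34.2)² = 70.04²; (x − 17.2)² + (y − 12.0)² = 74.17²; (x + 85.7)² + (y − 27.4)² = 42.22².
Subtracting the SEIS_04 equation from the SEIS_05 and SEIS_06 equations removes the quadratic terms:
21.0 x + 92.4 y = -1370.28
-184.8 x + 123.2 y = 10003.79
Solving the 2×2 system: x ≈ -55.6, y ≈ -2.2 km.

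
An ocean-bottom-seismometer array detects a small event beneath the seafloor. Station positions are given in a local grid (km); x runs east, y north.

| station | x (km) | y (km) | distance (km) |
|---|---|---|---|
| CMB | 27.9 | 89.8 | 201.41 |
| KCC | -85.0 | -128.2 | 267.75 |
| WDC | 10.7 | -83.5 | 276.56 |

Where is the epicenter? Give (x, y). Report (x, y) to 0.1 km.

x ≈ -170.3 km, y ≈ 125.6 km

Circle about each station: (x − 27.9)² + (y − 89.8)² = 201.41²; (x + 85.0)² + (y + 128.2)² = 267.75²; (x − 10.7)² + (y + 83.5)² = 276.56².
Subtracting pairs of circle equations eliminates x²+y² and gives linear equations (the radical axes):
-225.8 x − 436.0 y = -16306.28
-34.4 x − 346.6 y = -37675.16
Solving the 2×2 system: x ≈ -170.3, y ≈ 125.6 km.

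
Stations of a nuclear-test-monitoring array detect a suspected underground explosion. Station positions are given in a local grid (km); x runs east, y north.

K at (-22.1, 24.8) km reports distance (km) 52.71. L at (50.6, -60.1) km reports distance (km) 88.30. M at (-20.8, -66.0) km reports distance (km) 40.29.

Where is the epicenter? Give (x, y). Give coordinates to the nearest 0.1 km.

x ≈ -31.3 km, y ≈ -27.1 km

Circle about each station: (x + 22.1)² + (y − 24.8)² = 52.71²; (x − 50.6)² + (y + 60.1)² = 88.30²; (x + 20.8)² + (y + 66.0)² = 40.29².
Subtracting the K equation from the L and M equations removes the quadratic terms:
145.4 x − 169.8 y = 50.37
2.6 x − 181.6 y = 4840.25
Solving the 2×2 system: x ≈ -31.3, y ≈ -27.1 km.
Check against K (with the unrounded x, y): √((x + 22.1)²+(y − 24.8)²) = 52.71 ≈ 52.71 km. ✓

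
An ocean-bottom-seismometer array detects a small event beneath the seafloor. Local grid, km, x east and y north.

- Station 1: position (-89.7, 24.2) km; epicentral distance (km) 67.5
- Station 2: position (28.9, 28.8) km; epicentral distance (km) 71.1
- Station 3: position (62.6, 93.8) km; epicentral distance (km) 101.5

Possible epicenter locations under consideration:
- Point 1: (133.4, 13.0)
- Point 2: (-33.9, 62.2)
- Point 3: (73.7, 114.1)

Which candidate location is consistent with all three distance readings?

Point 2

For each candidate, compare |candidate − station| to the reported distance:
Point 1: residuals Station 1 155.9, Station 2 34.6, Station 3 5.9 → max 155.9 km
Point 2: residuals Station 1 0.0, Station 2 0.0, Station 3 0.0 → max 0.0 km
Point 3: residuals Station 1 119.0, Station 2 25.2, Station 3 78.4 → max 119.0 km
Only Point 2 has all residuals ≈ 0.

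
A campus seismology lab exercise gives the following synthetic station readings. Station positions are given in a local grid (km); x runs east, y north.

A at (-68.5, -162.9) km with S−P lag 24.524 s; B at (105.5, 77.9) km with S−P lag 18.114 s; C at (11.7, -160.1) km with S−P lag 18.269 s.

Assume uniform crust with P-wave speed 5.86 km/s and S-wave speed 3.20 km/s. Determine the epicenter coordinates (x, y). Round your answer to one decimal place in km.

Distance from S−P lag: d = Δt · v_P v_S / (v_P − v_S) = Δt · (5.86·3.20)/(5.86−3.20) ≈ 7.0496·Δt.
So d_A = 172.88, d_B = 127.70, d_C = 128.79 km.
Circle about each station: (x + 68.5)² + (y + 162.9)² = 172.88²; (x − 105.5)² + (y − 77.9)² = 127.70²; (x − 11.7)² + (y + 160.1)² = 128.79².
Subtracting the A equation from the B and C equations removes the quadratic terms:
348.0 x + 481.6 y = -449.80
160.4 x + 5.6 y = 7840.87
Solving the 2×2 system: x ≈ 50.2, y ≈ -37.2 km.

(50.2, -37.2)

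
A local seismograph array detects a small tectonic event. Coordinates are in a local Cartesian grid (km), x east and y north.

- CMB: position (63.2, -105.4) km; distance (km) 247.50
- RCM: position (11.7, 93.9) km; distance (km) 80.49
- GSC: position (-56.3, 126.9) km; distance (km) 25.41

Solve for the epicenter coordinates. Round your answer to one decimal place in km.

-68.1 km east, 104.4 km north

Circle about each station: (x − 63.2)² + (y + 105.4)² = 247.50²; (x − 11.7)² + (y − 93.9)² = 80.49²; (x + 56.3)² + (y − 126.9)² = 25.41².
Subtracting the CMB equation from the RCM and GSC equations removes the quadratic terms:
-103.0 x + 398.6 y = 48628.31
-239.0 x + 464.6 y = 64780.48
Solving the 2×2 system: x ≈ -68.1, y ≈ 104.4 km.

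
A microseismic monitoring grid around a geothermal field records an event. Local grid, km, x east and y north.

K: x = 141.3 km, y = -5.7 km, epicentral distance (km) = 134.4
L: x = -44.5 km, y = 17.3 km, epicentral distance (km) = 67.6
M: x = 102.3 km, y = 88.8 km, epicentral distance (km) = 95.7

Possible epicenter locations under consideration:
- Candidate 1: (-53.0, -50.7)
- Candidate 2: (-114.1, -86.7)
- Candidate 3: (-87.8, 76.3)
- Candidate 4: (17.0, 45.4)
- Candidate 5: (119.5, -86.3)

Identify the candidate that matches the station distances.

For each candidate, compare |candidate − station| to the reported distance:
Candidate 1: residuals K 65.0, L 0.9, M 113.1 → max 113.1 km
Candidate 2: residuals K 133.5, L 57.5, M 182.9 → max 182.9 km
Candidate 3: residuals K 108.9, L 5.6, M 94.8 → max 108.9 km
Candidate 4: residuals K 0.0, L 0.0, M 0.0 → max 0.0 km
Candidate 5: residuals K 50.9, L 126.4, M 80.2 → max 126.4 km
Only Candidate 4 has all residuals ≈ 0.

Candidate 4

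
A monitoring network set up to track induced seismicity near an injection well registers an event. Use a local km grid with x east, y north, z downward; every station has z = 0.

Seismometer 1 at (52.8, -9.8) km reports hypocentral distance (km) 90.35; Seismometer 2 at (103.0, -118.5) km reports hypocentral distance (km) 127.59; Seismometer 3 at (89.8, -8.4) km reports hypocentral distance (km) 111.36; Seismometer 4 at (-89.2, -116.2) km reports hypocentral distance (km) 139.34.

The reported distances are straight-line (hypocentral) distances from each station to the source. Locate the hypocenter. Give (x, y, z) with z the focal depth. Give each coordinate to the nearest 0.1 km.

(15.8, -55.5, 68.6)

Each station gives a sphere (x−x_i)² + (y−y_i)² + z² = d_i² (stations at z=0).
Subtracting the Seismometer 1 sphere from Seismometer 2 and Seismometer 3: z² cancels, leaving linear equations in x and y:
100.4 x − 217.4 y = 13651.28
74.0 x + 2.8 y = 1012.79
Solving: x ≈ 15.786, y ≈ -55.503 km (keep extra digits for the depth step; rounded: 15.8, -55.5).
Then from the Seismometer 1 sphere: z² = 90.35² − (x − 52.8)² − (y + 9.8)² with x = 15.786, y = -55.503, so z ≈ 68.588 ≈ 68.6 km.
Check against Seismometer 4 (with the unrounded solution): distance 139.32 ≈ 139.34 km. ✓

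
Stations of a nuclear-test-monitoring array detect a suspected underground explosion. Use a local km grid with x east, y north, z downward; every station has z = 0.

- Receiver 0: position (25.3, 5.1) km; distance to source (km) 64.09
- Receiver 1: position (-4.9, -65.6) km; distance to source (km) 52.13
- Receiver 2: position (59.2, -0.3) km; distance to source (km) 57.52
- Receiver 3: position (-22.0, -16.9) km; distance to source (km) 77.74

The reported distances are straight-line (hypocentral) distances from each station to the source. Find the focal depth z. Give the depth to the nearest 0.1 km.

Each station gives a sphere (x−x_i)² + (y−y_i)² + z² = d_i² (stations at z=0).
Subtracting the Receiver 0 sphere from Receiver 1 and Receiver 2: z² cancels, leaving linear equations in x and y:
-60.4 x − 141.4 y = 5051.26
67.8 x − 10.8 y = 3637.61
Solving: x ≈ 44.906, y ≈ -54.905 km (keep extra digits for the depth step; rounded: 44.9, -54.9).
Then from the Receiver 0 sphere: z² = 64.09² − (x − 25.3)² − (y − 5.1)² with x = 44.906, y = -54.905, so z ≈ 11.069 ≈ 11.1 km.

z ≈ 11.1 km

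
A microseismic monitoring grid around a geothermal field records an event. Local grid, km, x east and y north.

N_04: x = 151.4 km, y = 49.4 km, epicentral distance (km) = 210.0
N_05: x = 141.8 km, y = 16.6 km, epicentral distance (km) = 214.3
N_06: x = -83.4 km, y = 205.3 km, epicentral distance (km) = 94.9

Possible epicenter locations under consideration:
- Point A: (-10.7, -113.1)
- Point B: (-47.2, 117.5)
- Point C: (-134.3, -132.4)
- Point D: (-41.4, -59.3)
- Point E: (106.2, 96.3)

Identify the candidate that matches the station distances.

For each candidate, compare |candidate − station| to the reported distance:
Point A: residuals N_04 19.5, N_05 14.1, N_06 231.7 → max 231.7 km
Point B: residuals N_04 0.0, N_05 0.1, N_06 0.1 → max 0.1 km
Point C: residuals N_04 128.6, N_05 99.4, N_06 246.6 → max 246.6 km
Point D: residuals N_04 11.3, N_05 16.0, N_06 173.0 → max 173.0 km
Point E: residuals N_04 144.9, N_05 127.0, N_06 123.8 → max 144.9 km
Only Point B has all residuals ≈ 0.

Point B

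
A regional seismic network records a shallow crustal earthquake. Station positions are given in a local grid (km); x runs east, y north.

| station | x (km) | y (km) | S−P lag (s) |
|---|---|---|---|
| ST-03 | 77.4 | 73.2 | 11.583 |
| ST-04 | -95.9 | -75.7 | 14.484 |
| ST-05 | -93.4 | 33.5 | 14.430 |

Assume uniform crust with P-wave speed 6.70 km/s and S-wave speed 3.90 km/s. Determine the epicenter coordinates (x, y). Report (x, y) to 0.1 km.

Distance from S−P lag: d = Δt · v_P v_S / (v_P − v_S) = Δt · (6.70·3.90)/(6.70−3.90) ≈ 9.3321·Δt.
So d_ST-03 = 108.09, d_ST-04 = 135.17, d_ST-05 = 134.66 km.
Circle about each station: (x − 77.4)² + (y − 73.2)² = 108.09²; (x + 95.9)² + (y + 75.7)² = 135.17²; (x + 93.4)² + (y − 33.5)² = 134.66².
Subtracting the ST-03 equation from the ST-04 and ST-05 equations removes the quadratic terms:
-346.6 x − 297.8 y = -3009.18
-341.6 x − 79.4 y = -7953.06
Solving the 2×2 system: x ≈ 28.7, y ≈ -23.3 km.
Check against ST-03 (with the unrounded x, y): √((x − 77.4)²+(y − 73.2)²) = 108.09 ≈ 108.09 km. ✓

x ≈ 28.7 km, y ≈ -23.3 km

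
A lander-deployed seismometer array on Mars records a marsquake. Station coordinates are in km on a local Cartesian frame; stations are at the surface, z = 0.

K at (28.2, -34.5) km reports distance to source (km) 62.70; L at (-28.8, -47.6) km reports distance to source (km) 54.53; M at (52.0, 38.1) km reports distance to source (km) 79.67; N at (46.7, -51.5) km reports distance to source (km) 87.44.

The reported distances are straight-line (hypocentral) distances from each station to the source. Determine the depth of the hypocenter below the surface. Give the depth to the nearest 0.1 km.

12.5 km

Each station gives a sphere (x−x_i)² + (y−y_i)² + z² = d_i² (stations at z=0).
Subtracting the K sphere from L and M: z² cancels, leaving linear equations in x and y:
-114.0 x − 26.2 y = 2067.48
47.6 x + 145.2 y = -245.90
Solving: x ≈ -19.193, y ≈ 4.598 km (keep extra digits for the depth step; rounded: -19.2, 4.6).
Then from the K sphere: z² = 62.70² − (x − 28.2)² − (y + 34.5)² with x = -19.193, y = 4.598, so z ≈ 12.512 ≈ 12.5 km.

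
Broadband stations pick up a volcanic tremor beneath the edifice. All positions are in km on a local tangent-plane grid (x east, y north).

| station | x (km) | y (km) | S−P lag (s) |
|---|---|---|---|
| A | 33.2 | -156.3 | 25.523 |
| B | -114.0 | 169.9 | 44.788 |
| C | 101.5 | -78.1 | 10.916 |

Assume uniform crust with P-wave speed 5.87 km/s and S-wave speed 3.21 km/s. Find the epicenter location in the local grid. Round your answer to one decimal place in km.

Distance from S−P lag: d = Δt · v_P v_S / (v_P − v_S) = Δt · (5.87·3.21)/(5.87−3.21) ≈ 7.0837·Δt.
So d_A = 180.80, d_B = 317.27, d_C = 77.33 km.
Circle about each station: (x − 33.2)² + (y + 156.3)² = 180.80²; (x + 114.0)² + (y − 169.9)² = 317.27²; (x − 101.5)² + (y + 78.1)² = 77.33².
Subtracting the A equation from the B and C equations removes the quadratic terms:
-294.4 x + 652.4 y = -51641.53
136.6 x + 156.4 y = 17578.64
Solving the 2×2 system: x ≈ 144.6, y ≈ -13.9 km.

144.6 km east, -13.9 km north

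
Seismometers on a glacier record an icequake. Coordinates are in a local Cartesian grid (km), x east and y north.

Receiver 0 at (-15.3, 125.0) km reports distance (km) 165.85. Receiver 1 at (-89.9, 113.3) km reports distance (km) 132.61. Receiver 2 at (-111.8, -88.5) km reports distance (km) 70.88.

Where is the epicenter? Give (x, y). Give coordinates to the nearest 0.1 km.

Circle about each station: (x + 15.3)² + (y − 125.0)² = 165.85²; (x + 89.9)² + (y − 113.3)² = 132.61²; (x + 111.8)² + (y + 88.5)² = 70.88².
Subtracting the Receiver 0 equation from the Receiver 1 and Receiver 2 equations removes the quadratic terms:
-149.2 x − 23.4 y = 14980.62
-193.0 x − 427.0 y = 26954.65
Solving the 2×2 system: x ≈ -97.4, y ≈ -19.1 km.
Check against Receiver 0 (with the unrounded x, y): √((x + 15.3)²+(y − 125.0)²) = 165.85 ≈ 165.85 km. ✓

-97.4 km east, -19.1 km north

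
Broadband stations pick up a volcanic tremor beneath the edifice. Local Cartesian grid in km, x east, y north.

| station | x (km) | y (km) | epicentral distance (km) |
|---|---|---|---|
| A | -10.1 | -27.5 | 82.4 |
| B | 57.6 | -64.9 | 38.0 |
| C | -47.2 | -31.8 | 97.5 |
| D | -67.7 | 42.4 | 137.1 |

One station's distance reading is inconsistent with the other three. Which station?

Solve using three stations at a time. Using B, C, D (subtract circle equations pairwise → linear system) gives (x, y) ≈ (50.2, -27.6).
Distances from that point to each station vs reported:
  A: calculated 60.3 vs reported 82.4 → residual 22.1 km
  B: calculated 38.1 vs reported 38.0 → residual 0.1 km
  C: calculated 97.5 vs reported 97.5 → residual 0.0 km
  D: calculated 137.1 vs reported 137.1 → residual 0.0 km
B, C, D are mutually consistent (residuals ≈ 0); A is off by 22.1 km.

A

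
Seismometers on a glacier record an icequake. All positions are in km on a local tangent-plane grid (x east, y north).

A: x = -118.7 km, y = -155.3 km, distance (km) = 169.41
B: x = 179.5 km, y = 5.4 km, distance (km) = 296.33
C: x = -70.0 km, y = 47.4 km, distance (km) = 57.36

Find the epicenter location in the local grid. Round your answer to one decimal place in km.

-116.7 km east, 14.1 km north

Circle about each station: (x + 118.7)² + (y + 155.3)² = 169.41²; (x − 179.5)² + (y − 5.4)² = 296.33²; (x + 70.0)² + (y − 47.4)² = 57.36².
Subtracting pairs of circle equations eliminates x²+y² and gives linear equations (the radical axes):
596.4 x + 321.4 y = -65070.09
97.4 x + 405.4 y = -5651.44
Solving the 2×2 system: x ≈ -116.7, y ≈ 14.1 km.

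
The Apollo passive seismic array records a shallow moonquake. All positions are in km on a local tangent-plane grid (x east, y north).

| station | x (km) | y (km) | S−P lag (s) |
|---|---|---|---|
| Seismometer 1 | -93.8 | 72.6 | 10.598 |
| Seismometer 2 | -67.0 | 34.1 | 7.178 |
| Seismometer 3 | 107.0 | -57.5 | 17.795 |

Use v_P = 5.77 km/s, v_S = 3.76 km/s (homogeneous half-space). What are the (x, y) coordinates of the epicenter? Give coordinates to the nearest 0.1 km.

x ≈ -84.4 km, y ≈ -41.4 km

Distance from S−P lag: d = Δt · v_P v_S / (v_P − v_S) = Δt · (5.77·3.76)/(5.77−3.76) ≈ 10.7936·Δt.
So d_Seismometer 1 = 114.39, d_Seismometer 2 = 77.48, d_Seismometer 3 = 192.07 km.
Circle about each station: (x + 93.8)² + (y − 72.6)² = 114.39²; (x + 67.0)² + (y − 34.1)² = 77.48²; (x − 107.0)² + (y + 57.5)² = 192.07².
Subtracting the Seismometer 1 equation from the Seismometer 2 and Seismometer 3 equations removes the quadratic terms:
53.6 x − 77.0 y = -1335.47
401.6 x − 260.2 y = -23119.76
Solving the 2×2 system: x ≈ -84.4, y ≈ -41.4 km.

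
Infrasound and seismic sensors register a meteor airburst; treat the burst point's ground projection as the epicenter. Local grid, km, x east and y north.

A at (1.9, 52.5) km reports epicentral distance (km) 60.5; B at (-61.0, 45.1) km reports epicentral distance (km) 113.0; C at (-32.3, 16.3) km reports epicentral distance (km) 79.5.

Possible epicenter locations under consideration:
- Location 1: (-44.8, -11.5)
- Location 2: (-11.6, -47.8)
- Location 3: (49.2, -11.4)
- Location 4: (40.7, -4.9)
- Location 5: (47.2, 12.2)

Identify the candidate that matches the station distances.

For each candidate, compare |candidate − station| to the reported distance:
Location 1: residuals A 18.7, B 54.1, C 49.0 → max 54.1 km
Location 2: residuals A 40.7, B 7.8, C 12.1 → max 40.7 km
Location 3: residuals A 19.0, B 10.8, C 6.6 → max 19.0 km
Location 4: residuals A 8.8, B 0.3, C 3.5 → max 8.8 km
Location 5: residuals A 0.1, B 0.1, C 0.1 → max 0.1 km
Only Location 5 has all residuals ≈ 0.

Location 5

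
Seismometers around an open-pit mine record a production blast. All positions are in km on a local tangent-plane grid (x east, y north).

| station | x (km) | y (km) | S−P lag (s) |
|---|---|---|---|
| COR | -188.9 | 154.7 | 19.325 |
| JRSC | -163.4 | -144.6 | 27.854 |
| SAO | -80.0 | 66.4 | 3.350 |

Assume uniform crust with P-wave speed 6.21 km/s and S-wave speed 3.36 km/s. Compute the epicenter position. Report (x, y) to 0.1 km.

Distance from S−P lag: d = Δt · v_P v_S / (v_P − v_S) = Δt · (6.21·3.36)/(6.21−3.36) ≈ 7.3213·Δt.
So d_COR = 141.48, d_JRSC = 203.93, d_SAO = 24.53 km.
Circle about each station: (x + 188.9)² + (y − 154.7)² = 141.48²; (x + 163.4)² + (y + 144.6)² = 203.93²; (x + 80.0)² + (y − 66.4)² = 24.53².
Subtracting the COR equation from the JRSC and SAO equations removes the quadratic terms:
51.0 x − 598.6 y = -33577.43
217.8 x − 176.6 y = -29391.47
Solving the 2×2 system: x ≈ -96.1, y ≈ 47.9 km.

(-96.1, 47.9)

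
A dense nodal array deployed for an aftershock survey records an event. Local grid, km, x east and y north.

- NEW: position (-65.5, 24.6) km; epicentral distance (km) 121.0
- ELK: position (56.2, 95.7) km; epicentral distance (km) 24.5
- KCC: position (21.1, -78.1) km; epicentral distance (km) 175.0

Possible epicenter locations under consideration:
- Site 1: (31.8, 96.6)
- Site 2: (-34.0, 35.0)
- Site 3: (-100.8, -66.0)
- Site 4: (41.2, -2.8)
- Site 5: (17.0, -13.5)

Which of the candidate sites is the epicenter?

Site 1

For each candidate, compare |candidate − station| to the reported distance:
Site 1: residuals NEW 0.0, ELK 0.1, KCC 0.0 → max 0.1 km
Site 2: residuals NEW 87.8, ELK 84.2, KCC 49.2 → max 87.8 km
Site 3: residuals NEW 23.8, ELK 200.9, KCC 52.5 → max 200.9 km
Site 4: residuals NEW 10.8, ELK 75.1, KCC 97.1 → max 97.1 km
Site 5: residuals NEW 30.1, ELK 91.5, KCC 110.3 → max 110.3 km
Only Site 1 has all residuals ≈ 0.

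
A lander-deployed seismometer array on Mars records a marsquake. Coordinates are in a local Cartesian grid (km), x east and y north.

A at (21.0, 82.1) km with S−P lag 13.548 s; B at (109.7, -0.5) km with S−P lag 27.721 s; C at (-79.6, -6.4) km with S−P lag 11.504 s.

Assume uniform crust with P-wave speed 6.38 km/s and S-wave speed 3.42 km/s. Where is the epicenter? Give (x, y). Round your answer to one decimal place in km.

x ≈ -78.8 km, y ≈ 78.4 km

Distance from S−P lag: d = Δt · v_P v_S / (v_P − v_S) = Δt · (6.38·3.42)/(6.38−3.42) ≈ 7.3715·Δt.
So d_A = 99.87, d_B = 204.34, d_C = 84.80 km.
Circle about each station: (x − 21.0)² + (y − 82.1)² = 99.87²; (x − 109.7)² + (y + 0.5)² = 204.34²; (x + 79.6)² + (y + 6.4)² = 84.80².
Subtracting the A equation from the B and C equations removes the quadratic terms:
177.4 x − 165.2 y = -26927.89
-201.2 x − 177.0 y = 1978.69
Solving the 2×2 system: x ≈ -78.8, y ≈ 78.4 km.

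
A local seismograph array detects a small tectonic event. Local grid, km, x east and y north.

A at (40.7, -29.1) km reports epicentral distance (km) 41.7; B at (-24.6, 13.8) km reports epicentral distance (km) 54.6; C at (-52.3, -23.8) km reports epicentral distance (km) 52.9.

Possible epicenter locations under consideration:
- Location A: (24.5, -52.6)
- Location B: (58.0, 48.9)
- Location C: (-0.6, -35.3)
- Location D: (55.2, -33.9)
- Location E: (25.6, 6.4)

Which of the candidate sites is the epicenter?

For each candidate, compare |candidate − station| to the reported distance:
Location A: residuals A 13.2, B 28.0, C 29.1 → max 29.1 km
Location B: residuals A 38.2, B 35.1, C 79.2 → max 79.2 km
Location C: residuals A 0.1, B 0.1, C 0.1 → max 0.1 km
Location D: residuals A 26.4, B 38.4, C 55.1 → max 55.1 km
Location E: residuals A 3.1, B 3.9, C 30.6 → max 30.6 km
Only Location C has all residuals ≈ 0.

Location C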